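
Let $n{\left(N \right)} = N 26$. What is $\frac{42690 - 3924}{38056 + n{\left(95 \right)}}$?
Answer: $\frac{19383}{20263} \approx 0.95657$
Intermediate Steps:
$n{\left(N \right)} = 26 N$
$\frac{42690 - 3924}{38056 + n{\left(95 \right)}} = \frac{42690 - 3924}{38056 + 26 \cdot 95} = \frac{42690 - 3924}{38056 + 2470} = \frac{38766}{40526} = 38766 \cdot \frac{1}{40526} = \frac{19383}{20263}$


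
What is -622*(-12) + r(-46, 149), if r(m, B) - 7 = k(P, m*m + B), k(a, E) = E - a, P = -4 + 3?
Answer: 9737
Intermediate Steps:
P = -1
r(m, B) = 8 + B + m**2 (r(m, B) = 7 + ((m*m + B) - 1*(-1)) = 7 + ((m**2 + B) + 1) = 7 + ((B + m**2) + 1) = 7 + (1 + B + m**2) = 8 + B + m**2)
-622*(-12) + r(-46, 149) = -622*(-12) + (8 + 149 + (-46)**2) = 7464 + (8 + 149 + 2116) = 7464 + 2273 = 9737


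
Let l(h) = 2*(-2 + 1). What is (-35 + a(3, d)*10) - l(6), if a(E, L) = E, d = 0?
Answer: -3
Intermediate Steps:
l(h) = -2 (l(h) = 2*(-1) = -2)
(-35 + a(3, d)*10) - l(6) = (-35 + 3*10) - 1*(-2) = (-35 + 30) + 2 = -5 + 2 = -3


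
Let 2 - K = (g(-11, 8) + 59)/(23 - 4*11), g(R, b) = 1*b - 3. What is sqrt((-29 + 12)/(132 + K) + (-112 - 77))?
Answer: I*sqrt(1566492522)/2878 ≈ 13.752*I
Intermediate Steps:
g(R, b) = -3 + b (g(R, b) = b - 3 = -3 + b)
K = 106/21 (K = 2 - ((-3 + 8) + 59)/(23 - 4*11) = 2 - (5 + 59)/(23 - 44) = 2 - 64/(-21) = 2 - 64*(-1)/21 = 2 - 1*(-64/21) = 2 + 64/21 = 106/21 ≈ 5.0476)
sqrt((-29 + 12)/(132 + K) + (-112 - 77)) = sqrt((-29 + 12)/(132 + 106/21) + (-112 - 77)) = sqrt(-17/2878/21 - 189) = sqrt(-17*21/2878 - 189) = sqrt(-357/2878 - 189) = sqrt(-544299/2878) = I*sqrt(1566492522)/2878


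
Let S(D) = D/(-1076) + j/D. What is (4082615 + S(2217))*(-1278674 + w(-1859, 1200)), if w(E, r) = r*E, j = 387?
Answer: -5696485150644013837/397582 ≈ -1.4328e+13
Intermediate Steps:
w(E, r) = E*r
S(D) = 387/D - D/1076 (S(D) = D/(-1076) + 387/D = D*(-1/1076) + 387/D = -D/1076 + 387/D = 387/D - D/1076)
(4082615 + S(2217))*(-1278674 + w(-1859, 1200)) = (4082615 + (387/2217 - 1/1076*2217))*(-1278674 - 1859*1200) = (4082615 + (387*(1/2217) - 2217/1076))*(-1278674 - 2230800) = (4082615 + (129/739 - 2217/1076))*(-3509474) = (4082615 - 1499559/795164)*(-3509474) = (3246346974301/795164)*(-3509474) = -5696485150644013837/397582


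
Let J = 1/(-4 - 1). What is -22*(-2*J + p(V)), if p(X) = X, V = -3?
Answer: 286/5 ≈ 57.200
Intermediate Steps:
J = -1/5 (J = 1/(-5) = -1/5 ≈ -0.20000)
-22*(-2*J + p(V)) = -22*(-2*(-1/5) - 3) = -22*(2/5 - 3) = -22*(-13/5) = 286/5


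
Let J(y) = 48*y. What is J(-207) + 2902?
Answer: -7034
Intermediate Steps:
J(-207) + 2902 = 48*(-207) + 2902 = -9936 + 2902 = -7034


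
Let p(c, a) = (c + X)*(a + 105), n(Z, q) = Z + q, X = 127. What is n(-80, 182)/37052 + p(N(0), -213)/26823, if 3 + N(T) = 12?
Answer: -90247305/165640966 ≈ -0.54484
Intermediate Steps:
N(T) = 9 (N(T) = -3 + 12 = 9)
p(c, a) = (105 + a)*(127 + c) (p(c, a) = (c + 127)*(a + 105) = (127 + c)*(105 + a) = (105 + a)*(127 + c))
n(-80, 182)/37052 + p(N(0), -213)/26823 = (-80 + 182)/37052 + (13335 + 105*9 + 127*(-213) - 213*9)/26823 = 102*(1/37052) + (13335 + 945 - 27051 - 1917)*(1/26823) = 51/18526 - 14688*1/26823 = 51/18526 - 4896/8941 = -90247305/165640966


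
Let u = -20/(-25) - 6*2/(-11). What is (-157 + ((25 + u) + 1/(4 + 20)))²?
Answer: 29477112721/1742400 ≈ 16918.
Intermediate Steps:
u = 104/55 (u = -20*(-1/25) - 12*(-1/11) = ⅘ + 12/11 = 104/55 ≈ 1.8909)
(-157 + ((25 + u) + 1/(4 + 20)))² = (-157 + ((25 + 104/55) + 1/(4 + 20)))² = (-157 + (1479/55 + 1/24))² = (-157 + 35551/1320)² = (-171689/1320)² = 29477112721/1742400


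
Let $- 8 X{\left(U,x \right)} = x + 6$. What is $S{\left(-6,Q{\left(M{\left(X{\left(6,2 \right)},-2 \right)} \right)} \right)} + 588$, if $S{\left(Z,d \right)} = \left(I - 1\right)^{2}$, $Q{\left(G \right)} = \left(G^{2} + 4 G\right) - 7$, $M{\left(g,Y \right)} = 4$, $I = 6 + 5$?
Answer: $688$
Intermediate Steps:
$I = 11$
$X{\left(U,x \right)} = - \frac{3}{4} - \frac{x}{8}$ ($X{\left(U,x \right)} = - \frac{x + 6}{8} = - \frac{6 + x}{8} = - \frac{3}{4} - \frac{x}{8}$)
$Q{\left(G \right)} = -7 + G^{2} + 4 G$
$S{\left(Z,d \right)} = 100$ ($S{\left(Z,d \right)} = \left(11 - 1\right)^{2} = 10^{2} = 100$)
$S{\left(-6,Q{\left(M{\left(X{\left(6,2 \right)},-2 \right)} \right)} \right)} + 588 = 100 + 588 = 688$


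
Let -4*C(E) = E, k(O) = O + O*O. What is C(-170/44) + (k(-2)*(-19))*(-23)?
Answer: 76997/88 ≈ 874.97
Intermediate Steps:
k(O) = O + O**2
C(E) = -E/4
C(-170/44) + (k(-2)*(-19))*(-23) = -(-85)/(2*44) + (-2*(1 - 2)*(-19))*(-23) = -(-85)/(2*44) + (-2*(-1)*(-19))*(-23) = -1/4*(-85/22) + (2*(-19))*(-23) = 85/88 - 38*(-23) = 85/88 + 874 = 76997/88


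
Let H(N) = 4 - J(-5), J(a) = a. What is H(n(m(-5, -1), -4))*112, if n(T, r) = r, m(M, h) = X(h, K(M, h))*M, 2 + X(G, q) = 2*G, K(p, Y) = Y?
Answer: 1008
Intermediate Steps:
X(G, q) = -2 + 2*G
m(M, h) = M*(-2 + 2*h) (m(M, h) = (-2 + 2*h)*M = M*(-2 + 2*h))
H(N) = 9 (H(N) = 4 - 1*(-5) = 4 + 5 = 9)
H(n(m(-5, -1), -4))*112 = 9*112 = 1008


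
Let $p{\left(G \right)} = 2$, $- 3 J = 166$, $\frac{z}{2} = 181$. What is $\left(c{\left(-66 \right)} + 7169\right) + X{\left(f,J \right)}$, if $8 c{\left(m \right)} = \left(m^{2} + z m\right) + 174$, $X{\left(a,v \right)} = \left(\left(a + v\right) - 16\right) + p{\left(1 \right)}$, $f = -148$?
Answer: $\frac{54377}{12} \approx 4531.4$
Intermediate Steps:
$z = 362$ ($z = 2 \cdot 181 = 362$)
$J = - \frac{166}{3}$ ($J = \left(- \frac{1}{3}\right) 166 = - \frac{166}{3} \approx -55.333$)
$X{\left(a,v \right)} = -14 + a + v$ ($X{\left(a,v \right)} = \left(\left(a + v\right) - 16\right) + 2 = \left(-16 + a + v\right) + 2 = -14 + a + v$)
$c{\left(m \right)} = \frac{87}{4} + \frac{m^{2}}{8} + \frac{181 m}{4}$ ($c{\left(m \right)} = \frac{\left(m^{2} + 362 m\right) + 174}{8} = \frac{174 + m^{2} + 362 m}{8} = \frac{87}{4} + \frac{m^{2}}{8} + \frac{181 m}{4}$)
$\left(c{\left(-66 \right)} + 7169\right) + X{\left(f,J \right)} = \left(\left(\frac{87}{4} + \frac{\left(-66\right)^{2}}{8} + \frac{181}{4} \left(-66\right)\right) + 7169\right) - \frac{652}{3} = \left(\left(\frac{87}{4} + \frac{1}{8} \cdot 4356 - \frac{5973}{2}\right) + 7169\right) - \frac{652}{3} = \left(\left(\frac{87}{4} + \frac{1089}{2} - \frac{5973}{2}\right) + 7169\right) - \frac{652}{3} = \left(- \frac{9681}{4} + 7169\right) - \frac{652}{3} = \frac{18995}{4} - \frac{652}{3} = \frac{54377}{12}$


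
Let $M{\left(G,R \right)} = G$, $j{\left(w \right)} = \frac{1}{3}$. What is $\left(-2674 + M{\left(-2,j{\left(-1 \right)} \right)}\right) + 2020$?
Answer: $-656$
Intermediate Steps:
$j{\left(w \right)} = \frac{1}{3}$
$\left(-2674 + M{\left(-2,j{\left(-1 \right)} \right)}\right) + 2020 = \left(-2674 - 2\right) + 2020 = -2676 + 2020 = -656$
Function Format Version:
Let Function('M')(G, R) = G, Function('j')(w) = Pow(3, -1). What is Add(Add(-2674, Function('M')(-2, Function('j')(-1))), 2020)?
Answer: -656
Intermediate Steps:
Function('j')(w) = Rational(1, 3)
Add(Add(-2674, Function('M')(-2, Function('j')(-1))), 2020) = Add(Add(-2674, -2), 2020) = Add(-2676, 2020) = -656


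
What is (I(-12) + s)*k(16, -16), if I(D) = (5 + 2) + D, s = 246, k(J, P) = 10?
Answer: 2410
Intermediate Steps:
I(D) = 7 + D
(I(-12) + s)*k(16, -16) = ((7 - 12) + 246)*10 = (-5 + 246)*10 = 241*10 = 2410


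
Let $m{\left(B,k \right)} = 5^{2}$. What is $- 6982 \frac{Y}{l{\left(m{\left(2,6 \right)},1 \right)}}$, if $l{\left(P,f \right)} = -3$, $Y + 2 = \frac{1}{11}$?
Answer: $- \frac{48874}{11} \approx -4443.1$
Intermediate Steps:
$m{\left(B,k \right)} = 25$
$Y = - \frac{21}{11}$ ($Y = -2 + \frac{1}{11} = - \frac{21}{11} \approx -1.9091$)
$- 6982 \frac{Y}{l{\left(m{\left(2,6 \right)},1 \right)}} = - 6982 \left(- \frac{21}{11 \left(-3\right)}\right) = - 6982 \left(\left(- \frac{21}{11}\right) \left(- \frac{1}{3}\right)\right) = \left(-6982\right) \frac{7}{11} = - \frac{48874}{11}$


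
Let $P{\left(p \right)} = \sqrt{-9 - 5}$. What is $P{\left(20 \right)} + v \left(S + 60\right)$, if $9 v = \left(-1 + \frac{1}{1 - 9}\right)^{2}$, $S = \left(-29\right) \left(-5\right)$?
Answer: $\frac{1845}{64} + i \sqrt{14} \approx 28.828 + 3.7417 i$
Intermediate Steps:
$S = 145$
$P{\left(p \right)} = i \sqrt{14}$ ($P{\left(p \right)} = \sqrt{-14} = i \sqrt{14}$)
$v = \frac{9}{64}$ ($v = \frac{\left(-1 + \frac{1}{1 - 9}\right)^{2}}{9} = \frac{\left(-1 + \frac{1}{-8}\right)^{2}}{9} = \frac{\left(-1 - \frac{1}{8}\right)^{2}}{9} = \frac{\left(- \frac{9}{8}\right)^{2}}{9} = \frac{1}{9} \cdot \frac{81}{64} = \frac{9}{64} \approx 0.14063$)
$P{\left(20 \right)} + v \left(S + 60\right) = i \sqrt{14} + \frac{9 \left(145 + 60\right)}{64} = i \sqrt{14} + \frac{9}{64} \cdot 205 = i \sqrt{14} + \frac{1845}{64} = \frac{1845}{64} + i \sqrt{14}$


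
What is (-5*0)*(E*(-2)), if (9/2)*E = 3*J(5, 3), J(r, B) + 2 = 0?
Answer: 0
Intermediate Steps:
J(r, B) = -2 (J(r, B) = -2 + 0 = -2)
E = -4/3 (E = 2*(3*(-2))/9 = (2/9)*(-6) = -4/3 ≈ -1.3333)
(-5*0)*(E*(-2)) = (-5*0)*(-4/3*(-2)) = 0*(8/3) = 0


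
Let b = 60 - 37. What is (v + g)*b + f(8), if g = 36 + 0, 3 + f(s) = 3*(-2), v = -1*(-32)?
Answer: 1555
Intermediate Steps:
v = 32
f(s) = -9 (f(s) = -3 + 3*(-2) = -3 - 6 = -9)
g = 36
b = 23
(v + g)*b + f(8) = (32 + 36)*23 - 9 = 68*23 - 9 = 1564 - 9 = 1555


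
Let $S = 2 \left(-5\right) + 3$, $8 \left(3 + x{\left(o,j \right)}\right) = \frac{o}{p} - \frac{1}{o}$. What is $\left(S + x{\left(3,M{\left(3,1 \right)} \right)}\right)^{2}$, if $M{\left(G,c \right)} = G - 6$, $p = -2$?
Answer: $\frac{241081}{2304} \approx 104.64$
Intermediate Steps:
$M{\left(G,c \right)} = -6 + G$ ($M{\left(G,c \right)} = G - 6 = -6 + G$)
$x{\left(o,j \right)} = -3 - \frac{1}{8 o} - \frac{o}{16}$ ($x{\left(o,j \right)} = -3 + \frac{\frac{o}{-2} - \frac{1}{o}}{8} = -3 + \frac{o \left(- \frac{1}{2}\right) - \frac{1}{o}}{8} = -3 + \frac{- \frac{o}{2} - \frac{1}{o}}{8} = -3 + \frac{- \frac{1}{o} - \frac{o}{2}}{8} = -3 - \left(\frac{1}{8 o} + \frac{o}{16}\right) = -3 - \frac{1}{8 o} - \frac{o}{16}$)
$S = -7$ ($S = -10 + 3 = -7$)
$\left(S + x{\left(3,M{\left(3,1 \right)} \right)}\right)^{2} = \left(-7 + \frac{-2 + 3 \left(-48 - 3\right)}{16 \cdot 3}\right)^{2} = \left(-7 + \frac{1}{16} \cdot \frac{1}{3} \left(-2 + 3 \left(-48 - 3\right)\right)\right)^{2} = \left(-7 + \frac{1}{16} \cdot \frac{1}{3} \left(-2 + 3 \left(-51\right)\right)\right)^{2} = \left(-7 + \frac{1}{16} \cdot \frac{1}{3} \left(-2 - 153\right)\right)^{2} = \left(-7 + \frac{1}{16} \cdot \frac{1}{3} \left(-155\right)\right)^{2} = \left(-7 - \frac{155}{48}\right)^{2} = \left(- \frac{491}{48}\right)^{2} = \frac{241081}{2304}$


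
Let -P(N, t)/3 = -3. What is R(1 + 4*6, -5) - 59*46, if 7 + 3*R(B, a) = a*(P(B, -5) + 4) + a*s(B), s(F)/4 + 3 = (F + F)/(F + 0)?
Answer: -8194/3 ≈ -2731.3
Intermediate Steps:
P(N, t) = 9 (P(N, t) = -3*(-3) = 9)
s(F) = -4 (s(F) = -12 + 4*((F + F)/(F + 0)) = -12 + 4*((2*F)/F) = -12 + 4*2 = -12 + 8 = -4)
R(B, a) = -7/3 + 3*a (R(B, a) = -7/3 + (a*(9 + 4) + a*(-4))/3 = -7/3 + (a*13 - 4*a)/3 = -7/3 + (13*a - 4*a)/3 = -7/3 + (9*a)/3 = -7/3 + 3*a)
R(1 + 4*6, -5) - 59*46 = (-7/3 + 3*(-5)) - 59*46 = (-7/3 - 15) - 2714 = -52/3 - 2714 = -8194/3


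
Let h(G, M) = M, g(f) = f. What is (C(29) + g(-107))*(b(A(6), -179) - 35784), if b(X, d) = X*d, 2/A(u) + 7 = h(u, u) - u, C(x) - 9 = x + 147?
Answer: -19510140/7 ≈ -2.7872e+6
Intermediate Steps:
C(x) = 156 + x (C(x) = 9 + (x + 147) = 9 + (147 + x) = 156 + x)
A(u) = -2/7 (A(u) = 2/(-7 + (u - u)) = 2/(-7 + 0) = 2/(-7) = 2*(-⅐) = -2/7)
(C(29) + g(-107))*(b(A(6), -179) - 35784) = ((156 + 29) - 107)*(-2/7*(-179) - 35784) = (185 - 107)*(358/7 - 35784) = 78*(-250130/7) = -19510140/7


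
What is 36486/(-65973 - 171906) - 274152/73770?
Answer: -1257529182/324969145 ≈ -3.8697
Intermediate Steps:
36486/(-65973 - 171906) - 274152/73770 = 36486/(-237879) - 274152*1/73770 = 36486*(-1/237879) - 45692/12295 = -4054/26431 - 45692/12295 = -1257529182/324969145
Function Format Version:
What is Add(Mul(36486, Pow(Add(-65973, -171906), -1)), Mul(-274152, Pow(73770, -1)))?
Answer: Rational(-1257529182, 324969145) ≈ -3.8697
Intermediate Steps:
Add(Mul(36486, Pow(Add(-65973, -171906), -1)), Mul(-274152, Pow(73770, -1))) = Add(Mul(36486, Pow(-237879, -1)), Mul(-274152, Rational(1, 73770))) = Add(Mul(36486, Rational(-1, 237879)), Rational(-45692, 12295)) = Add(Rational(-4054, 26431), Rational(-45692, 12295)) = Rational(-1257529182, 324969145)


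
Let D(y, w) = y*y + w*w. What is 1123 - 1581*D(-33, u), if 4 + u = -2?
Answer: -1777502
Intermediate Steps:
u = -6 (u = -4 - 2 = -6)
D(y, w) = w² + y² (D(y, w) = y² + w² = w² + y²)
1123 - 1581*D(-33, u) = 1123 - 1581*((-6)² + (-33)²) = 1123 - 1581*(36 + 1089) = 1123 - 1581*1125 = 1123 - 1778625 = -1777502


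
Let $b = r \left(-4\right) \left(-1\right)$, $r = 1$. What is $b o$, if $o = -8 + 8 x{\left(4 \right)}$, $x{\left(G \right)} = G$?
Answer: $96$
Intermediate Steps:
$b = 4$ ($b = 1 \left(-4\right) \left(-1\right) = \left(-4\right) \left(-1\right) = 4$)
$o = 24$ ($o = -8 + 8 \cdot 4 = -8 + 32 = 24$)
$b o = 4 \cdot 24 = 96$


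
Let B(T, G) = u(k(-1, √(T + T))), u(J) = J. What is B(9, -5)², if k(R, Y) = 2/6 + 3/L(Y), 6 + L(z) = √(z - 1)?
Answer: (3 + √(-1 + 3*√2))²/(9*(6 - √(-1 + 3*√2))²) ≈ 0.14522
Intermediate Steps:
L(z) = -6 + √(-1 + z) (L(z) = -6 + √(z - 1) = -6 + √(-1 + z))
k(R, Y) = ⅓ + 3/(-6 + √(-1 + Y)) (k(R, Y) = 2/6 + 3/(-6 + √(-1 + Y)) = 2*(⅙) + 3/(-6 + √(-1 + Y)) = ⅓ + 3/(-6 + √(-1 + Y)))
B(T, G) = (3 + √(-1 + √2*√T))/(3*(-6 + √(-1 + √2*√T))) (B(T, G) = (3 + √(-1 + √(T + T)))/(3*(-6 + √(-1 + √(T + T)))) = (3 + √(-1 + √(2*T)))/(3*(-6 + √(-1 + √(2*T)))) = (3 + √(-1 + √2*√T))/(3*(-6 + √(-1 + √2*√T))))
B(9, -5)² = ((3 + √(-1 + √2*√9))/(3*(-6 + √(-1 + √2*√9))))² = ((3 + √(-1 + √2*3))/(3*(-6 + √(-1 + √2*3))))² = ((3 + √(-1 + 3*√2))/(3*(-6 + √(-1 + 3*√2))))² = (3 + √(-1 + 3*√2))²/(9*(-6 + √(-1 + 3*√2))²)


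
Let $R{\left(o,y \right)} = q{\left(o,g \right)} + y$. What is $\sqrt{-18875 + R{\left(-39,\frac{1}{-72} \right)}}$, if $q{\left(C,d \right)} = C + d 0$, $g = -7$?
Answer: $\frac{i \sqrt{2723618}}{12} \approx 137.53 i$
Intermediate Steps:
$q{\left(C,d \right)} = C$ ($q{\left(C,d \right)} = C + 0 = C$)
$R{\left(o,y \right)} = o + y$
$\sqrt{-18875 + R{\left(-39,\frac{1}{-72} \right)}} = \sqrt{-18875 - \left(39 - \frac{1}{-72}\right)} = \sqrt{-18875 - \frac{2809}{72}} = \sqrt{- \frac{1361809}{72}} = \frac{i \sqrt{2723618}}{12}$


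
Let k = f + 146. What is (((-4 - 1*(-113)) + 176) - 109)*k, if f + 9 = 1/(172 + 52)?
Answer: 337579/14 ≈ 24113.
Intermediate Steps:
f = -2015/224 (f = -9 + 1/(172 + 52) = -9 + 1/224 = -2015/224 ≈ -8.9955)
k = 30689/224 (k = -2015/224 + 146 = 30689/224 ≈ 137.00)
(((-4 - 1*(-113)) + 176) - 109)*k = (((-4 - 1*(-113)) + 176) - 109)*(30689/224) = (((-4 + 113) + 176) - 109)*(30689/224) = ((109 + 176) - 109)*(30689/224) = (285 - 109)*(30689/224) = 176*(30689/224) = 337579/14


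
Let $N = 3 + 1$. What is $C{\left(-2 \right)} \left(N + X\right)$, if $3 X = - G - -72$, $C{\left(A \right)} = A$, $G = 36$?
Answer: $-32$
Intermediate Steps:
$N = 4$
$X = 12$ ($X = \frac{\left(-1\right) 36 - -72}{3} = \frac{-36 + 72}{3} = \frac{1}{3} \cdot 36 = 12$)
$C{\left(-2 \right)} \left(N + X\right) = - 2 \left(4 + 12\right) = \left(-2\right) 16 = -32$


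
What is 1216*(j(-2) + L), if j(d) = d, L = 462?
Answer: 559360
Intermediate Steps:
1216*(j(-2) + L) = 1216*(-2 + 462) = 1216*460 = 559360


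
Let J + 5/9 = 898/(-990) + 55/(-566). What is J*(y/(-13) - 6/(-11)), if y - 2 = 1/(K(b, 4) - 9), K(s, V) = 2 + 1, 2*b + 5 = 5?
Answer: -151642123/240385860 ≈ -0.63083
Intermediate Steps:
b = 0 (b = -5/2 + (½)*5 = -5/2 + 5/2 = 0)
K(s, V) = 3
y = 11/6 (y = 2 + 1/(3 - 9) = 2 + 1/(-6) = 2 - ⅙ = 11/6 ≈ 1.8333)
J = -437009/280170 (J = -5/9 + (898/(-990) + 55/(-566)) = -5/9 + (898*(-1/990) + 55*(-1/566)) = -5/9 + (-449/495 - 55/566) = -5/9 - 281359/280170 = -437009/280170 ≈ -1.5598)
J*(y/(-13) - 6/(-11)) = -437009*((11/6)/(-13) - 6/(-11))/280170 = -437009*((11/6)*(-1/13) - 6*(-1/11))/280170 = -437009*(-11/78 + 6/11)/280170 = -437009/280170*347/858 = -151642123/240385860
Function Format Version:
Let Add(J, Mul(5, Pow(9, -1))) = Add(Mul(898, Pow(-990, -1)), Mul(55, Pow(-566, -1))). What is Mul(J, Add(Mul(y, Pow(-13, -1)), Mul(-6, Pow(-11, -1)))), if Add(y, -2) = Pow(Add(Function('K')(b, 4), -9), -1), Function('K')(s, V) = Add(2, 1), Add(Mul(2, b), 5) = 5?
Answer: Rational(-151642123, 240385860) ≈ -0.63083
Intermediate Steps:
b = 0 (b = Add(Rational(-5, 2), Mul(Rational(1, 2), 5)) = Add(Rational(-5, 2), Rational(5, 2)) = 0)
Function('K')(s, V) = 3
y = Rational(11, 6) (y = Add(2, Pow(Add(3, -9), -1)) = Add(2, Pow(-6, -1)) = Add(2, Rational(-1, 6)) = Rational(11, 6) ≈ 1.8333)
J = Rational(-437009, 280170) (J = Add(Rational(-5, 9), Add(Mul(898, Pow(-990, -1)), Mul(55, Pow(-566, -1)))) = Add(Rational(-5, 9), Add(Mul(898, Rational(-1, 990)), Mul(55, Rational(-1, 566)))) = Add(Rational(-5, 9), Add(Rational(-449, 495), Rational(-55, 566))) = Add(Rational(-5, 9), Rational(-281359, 280170)) = Rational(-437009, 280170) ≈ -1.5598)
Mul(J, Add(Mul(y, Pow(-13, -1)), Mul(-6, Pow(-11, -1)))) = Mul(Rational(-437009, 280170), Add(Mul(Rational(11, 6), Pow(-13, -1)), Mul(-6, Pow(-11, -1)))) = Mul(Rational(-437009, 280170), Add(Mul(Rational(11, 6), Rational(-1, 13)), Mul(-6, Rational(-1, 11)))) = Mul(Rational(-437009, 280170), Add(Rational(-11, 78), Rational(6, 11))) = Mul(Rational(-437009, 280170), Rational(347, 858)) = Rational(-151642123, 240385860)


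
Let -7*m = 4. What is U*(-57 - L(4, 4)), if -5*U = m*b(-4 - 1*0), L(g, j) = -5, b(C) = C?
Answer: 832/35 ≈ 23.771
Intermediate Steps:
m = -4/7 (m = -⅐*4 = -4/7 ≈ -0.57143)
U = -16/35 (U = -(-4)*(-4 - 1*0)/35 = -(-4)*(-4 + 0)/35 = -(-4)*(-4)/35 = -⅕*16/7 = -16/35 ≈ -0.45714)
U*(-57 - L(4, 4)) = -16*(-57 - 1*(-5))/35 = -16*(-57 + 5)/35 = -16/35*(-52) = 832/35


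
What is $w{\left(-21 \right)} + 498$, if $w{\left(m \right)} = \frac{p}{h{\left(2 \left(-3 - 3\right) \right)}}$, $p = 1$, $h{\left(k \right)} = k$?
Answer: $\frac{5975}{12} \approx 497.92$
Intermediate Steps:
$w{\left(m \right)} = - \frac{1}{12}$ ($w{\left(m \right)} = 1 \frac{1}{2 \left(-3 - 3\right)} = 1 \frac{1}{2 \left(-6\right)} = 1 \frac{1}{-12} = 1 \left(- \frac{1}{12}\right) = - \frac{1}{12}$)
$w{\left(-21 \right)} + 498 = - \frac{1}{12} + 498 = \frac{5975}{12}$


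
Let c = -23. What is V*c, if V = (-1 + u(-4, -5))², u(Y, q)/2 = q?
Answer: -2783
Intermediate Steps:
u(Y, q) = 2*q
V = 121 (V = (-1 + 2*(-5))² = (-1 - 10)² = (-11)² = 121)
V*c = 121*(-23) = -2783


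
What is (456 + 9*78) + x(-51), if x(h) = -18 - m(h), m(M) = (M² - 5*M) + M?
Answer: -1665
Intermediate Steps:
m(M) = M² - 4*M
x(h) = -18 - h*(-4 + h)
(456 + 9*78) + x(-51) = (456 + 9*78) + (-18 - 1*(-51)*(-4 - 51)) = (456 + 702) + (-18 - 1*(-51)*(-55)) = 1158 + (-18 - 2805) = 1158 - 2823 = -1665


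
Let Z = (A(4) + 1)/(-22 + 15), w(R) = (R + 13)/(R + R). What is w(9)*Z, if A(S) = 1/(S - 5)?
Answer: 0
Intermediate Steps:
A(S) = 1/(-5 + S)
w(R) = (13 + R)/(2*R) (w(R) = (13 + R)/((2*R)) = (13 + R)*(1/(2*R)) = (13 + R)/(2*R))
Z = 0 (Z = (1/(-5 + 4) + 1)/(-22 + 15) = (1/(-1) + 1)/(-7) = (-1 + 1)*(-1/7) = 0*(-1/7) = 0)
w(9)*Z = ((1/2)*(13 + 9)/9)*0 = ((1/2)*(1/9)*22)*0 = (11/9)*0 = 0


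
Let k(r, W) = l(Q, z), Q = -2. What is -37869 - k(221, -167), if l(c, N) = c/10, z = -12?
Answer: -189344/5 ≈ -37869.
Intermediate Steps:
l(c, N) = c/10 (l(c, N) = c*(⅒) = c/10)
k(r, W) = -⅕ (k(r, W) = (⅒)*(-2) = -⅕)
-37869 - k(221, -167) = -37869 - 1*(-⅕) = -37869 + ⅕ = -189344/5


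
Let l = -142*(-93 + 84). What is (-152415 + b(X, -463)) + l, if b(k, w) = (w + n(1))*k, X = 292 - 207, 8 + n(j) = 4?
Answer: -190832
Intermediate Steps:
n(j) = -4 (n(j) = -8 + 4 = -4)
l = 1278 (l = -142*(-9) = 1278)
X = 85
b(k, w) = k*(-4 + w) (b(k, w) = (w - 4)*k = (-4 + w)*k = k*(-4 + w))
(-152415 + b(X, -463)) + l = (-152415 + 85*(-4 - 463)) + 1278 = (-152415 + 85*(-467)) + 1278 = (-152415 - 39695) + 1278 = -192110 + 1278 = -190832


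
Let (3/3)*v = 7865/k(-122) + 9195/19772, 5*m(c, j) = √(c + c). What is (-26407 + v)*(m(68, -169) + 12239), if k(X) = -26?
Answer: -6463306226321/19772 - 528091039*√34/49430 ≈ -3.2695e+8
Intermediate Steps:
m(c, j) = √2*√c/5 (m(c, j) = √(c + c)/5 = √(2*c)/5 = (√2*√c)/5 = √2*√c/5)
v = -5971835/19772 (v = 7865/(-26) + 9195/19772 = 7865*(-1/26) + 9195*(1/19772) = -605/2 + 9195/19772 = -5971835/19772 ≈ -302.04)
(-26407 + v)*(m(68, -169) + 12239) = (-26407 - 5971835/19772)*(√2*√68/5 + 12239) = -528091039*(√2*(2*√17)/5 + 12239)/19772 = -528091039*(2*√34/5 + 12239)/19772 = -528091039*(12239 + 2*√34/5)/19772 = -6463306226321/19772 - 528091039*√34/49430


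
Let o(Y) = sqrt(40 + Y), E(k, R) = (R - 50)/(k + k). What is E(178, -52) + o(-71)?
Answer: -51/178 + I*sqrt(31) ≈ -0.28652 + 5.5678*I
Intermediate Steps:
E(k, R) = (-50 + R)/(2*k) (E(k, R) = (-50 + R)/((2*k)) = (-50 + R)*(1/(2*k)) = (-50 + R)/(2*k))
E(178, -52) + o(-71) = (1/2)*(-50 - 52)/178 + sqrt(40 - 71) = (1/2)*(1/178)*(-102) + sqrt(-31) = -51/178 + I*sqrt(31)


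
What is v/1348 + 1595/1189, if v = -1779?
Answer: 1201/55268 ≈ 0.021730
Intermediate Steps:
v/1348 + 1595/1189 = -1779/1348 + 1595/1189 = -1779*1/1348 + 1595*(1/1189) = -1779/1348 + 55/41 = 1201/55268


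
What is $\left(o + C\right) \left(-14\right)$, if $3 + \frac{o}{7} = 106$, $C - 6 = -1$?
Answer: $-10164$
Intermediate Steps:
$C = 5$ ($C = 6 - 1 = 5$)
$o = 721$ ($o = -21 + 7 \cdot 106 = -21 + 742 = 721$)
$\left(o + C\right) \left(-14\right) = \left(721 + 5\right) \left(-14\right) = 726 \left(-14\right) = -10164$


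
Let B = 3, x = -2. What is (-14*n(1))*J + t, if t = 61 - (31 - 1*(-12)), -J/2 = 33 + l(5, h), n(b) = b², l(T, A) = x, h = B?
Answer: 886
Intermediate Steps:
h = 3
l(T, A) = -2
J = -62 (J = -2*(33 - 2) = -2*31 = -62)
t = 18 (t = 61 - (31 + 12) = 61 - 1*43 = 61 - 43 = 18)
(-14*n(1))*J + t = -14*1²*(-62) + 18 = -14*1*(-62) + 18 = -14*(-62) + 18 = 868 + 18 = 886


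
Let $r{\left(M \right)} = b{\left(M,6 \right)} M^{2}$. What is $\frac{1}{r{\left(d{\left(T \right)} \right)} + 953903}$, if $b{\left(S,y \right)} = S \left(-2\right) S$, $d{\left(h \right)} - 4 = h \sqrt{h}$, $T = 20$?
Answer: $- \frac{128582609}{16007100088094881} + \frac{10260480 \sqrt{5}}{16007100088094881} \approx -6.5995 \cdot 10^{-9}$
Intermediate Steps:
$d{\left(h \right)} = 4 + h^{\frac{3}{2}}$ ($d{\left(h \right)} = 4 + h \sqrt{h} = 4 + h^{\frac{3}{2}}$)
$b{\left(S,y \right)} = - 2 S^{2}$ ($b{\left(S,y \right)} = - 2 S S = - 2 S^{2}$)
$r{\left(M \right)} = - 2 M^{4}$ ($r{\left(M \right)} = - 2 M^{2} M^{2} = - 2 M^{4}$)
$\frac{1}{r{\left(d{\left(T \right)} \right)} + 953903} = \frac{1}{- 2 \left(4 + 20^{\frac{3}{2}}\right)^{4} + 953903} = \frac{1}{- 2 \left(4 + 40 \sqrt{5}\right)^{4} + 953903} = \frac{1}{953903 - 2 \left(4 + 40 \sqrt{5}\right)^{4}}$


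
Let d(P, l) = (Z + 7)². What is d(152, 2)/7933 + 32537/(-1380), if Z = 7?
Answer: -257845541/10947540 ≈ -23.553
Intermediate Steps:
d(P, l) = 196 (d(P, l) = (7 + 7)² = 14² = 196)
d(152, 2)/7933 + 32537/(-1380) = 196/7933 + 32537/(-1380) = 196*(1/7933) + 32537*(-1/1380) = 196/7933 - 32537/1380 = -257845541/10947540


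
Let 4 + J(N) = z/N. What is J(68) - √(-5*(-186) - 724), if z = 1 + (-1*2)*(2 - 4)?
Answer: -267/68 - √206 ≈ -18.279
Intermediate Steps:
z = 5 (z = 1 - 2*(-2) = 1 + 4 = 5)
J(N) = -4 + 5/N
J(68) - √(-5*(-186) - 724) = (-4 + 5/68) - √(-5*(-186) - 724) = (-4 + 5*(1/68)) - √(930 - 724) = (-4 + 5/68) - √206 = -267/68 - √206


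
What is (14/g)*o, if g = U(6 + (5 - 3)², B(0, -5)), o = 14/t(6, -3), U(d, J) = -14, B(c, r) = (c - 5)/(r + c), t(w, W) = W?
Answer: 14/3 ≈ 4.6667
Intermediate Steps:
B(c, r) = (-5 + c)/(c + r)
o = -14/3 (o = 14/(-3) = 14*(-⅓) = -14/3 ≈ -4.6667)
g = -14
(14/g)*o = (14/(-14))*(-14/3) = (14*(-1/14))*(-14/3) = -1*(-14/3) = 14/3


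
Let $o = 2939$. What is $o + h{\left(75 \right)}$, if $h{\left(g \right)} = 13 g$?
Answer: $3914$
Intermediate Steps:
$o + h{\left(75 \right)} = 2939 + 13 \cdot 75 = 2939 + 975 = 3914$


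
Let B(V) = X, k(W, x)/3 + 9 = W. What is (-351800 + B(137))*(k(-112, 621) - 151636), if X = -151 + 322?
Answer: 53447256371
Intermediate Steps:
k(W, x) = -27 + 3*W
X = 171
B(V) = 171
(-351800 + B(137))*(k(-112, 621) - 151636) = (-351800 + 171)*((-27 + 3*(-112)) - 151636) = -351629*((-27 - 336) - 151636) = -351629*(-363 - 151636) = -351629*(-151999) = 53447256371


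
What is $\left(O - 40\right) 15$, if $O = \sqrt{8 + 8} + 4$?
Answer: $-480$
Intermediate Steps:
$O = 8$ ($O = \sqrt{16} + 4 = 4 + 4 = 8$)
$\left(O - 40\right) 15 = \left(8 - 40\right) 15 = \left(-32\right) 15 = -480$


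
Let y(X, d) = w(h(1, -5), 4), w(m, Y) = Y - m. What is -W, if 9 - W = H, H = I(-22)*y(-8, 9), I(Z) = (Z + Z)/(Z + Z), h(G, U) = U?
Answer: 0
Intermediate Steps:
y(X, d) = 9 (y(X, d) = 4 - 1*(-5) = 4 + 5 = 9)
I(Z) = 1 (I(Z) = (2*Z)/((2*Z)) = (2*Z)*(1/(2*Z)) = 1)
H = 9 (H = 1*9 = 9)
W = 0 (W = 9 - 1*9 = 9 - 9 = 0)
-W = -1*0 = 0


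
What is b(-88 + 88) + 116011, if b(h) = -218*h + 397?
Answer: 116408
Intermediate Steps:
b(h) = 397 - 218*h
b(-88 + 88) + 116011 = (397 - 218*(-88 + 88)) + 116011 = (397 - 218*0) + 116011 = (397 + 0) + 116011 = 397 + 116011 = 116408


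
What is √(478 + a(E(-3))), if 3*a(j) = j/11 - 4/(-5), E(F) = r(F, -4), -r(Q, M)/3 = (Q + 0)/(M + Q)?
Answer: √637967715/1155 ≈ 21.868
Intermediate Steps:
r(Q, M) = -3*Q/(M + Q) (r(Q, M) = -3*(Q + 0)/(M + Q) = -3*Q/(M + Q))
E(F) = -3*F/(-4 + F)
a(j) = 4/15 + j/33 (a(j) = (j/11 - 4/(-5))/3 = (j*(1/11) - 4*(-⅕))/3 = (j/11 + ⅘)/3 = (⅘ + j/11)/3 = 4/15 + j/33)
√(478 + a(E(-3))) = √(478 + (4/15 + (-3*(-3)/(-4 - 3))/33)) = √(478 + (4/15 + (-3*(-3)/(-7))/33)) = √(478 + (4/15 + (-3*(-3)*(-⅐))/33)) = √(478 + (4/15 + (1/33)*(-9/7))) = √(478 + (4/15 - 3/77)) = √(478 + 263/1155) = √(552353/1155) = √637967715/1155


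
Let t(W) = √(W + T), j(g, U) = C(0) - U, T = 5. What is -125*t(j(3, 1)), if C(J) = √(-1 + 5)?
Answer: -125*√6 ≈ -306.19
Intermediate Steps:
C(J) = 2 (C(J) = √4 = 2)
j(g, U) = 2 - U
t(W) = √(5 + W) (t(W) = √(W + 5) = √(5 + W))
-125*t(j(3, 1)) = -125*√(5 + (2 - 1*1)) = -125*√(5 + (2 - 1)) = -125*√(5 + 1) = -125*√6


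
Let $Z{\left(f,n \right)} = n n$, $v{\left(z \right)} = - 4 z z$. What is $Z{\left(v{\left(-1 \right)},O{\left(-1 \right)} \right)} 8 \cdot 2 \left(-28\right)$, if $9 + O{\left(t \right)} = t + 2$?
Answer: $-28672$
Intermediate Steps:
$v{\left(z \right)} = - 4 z^{2}$
$O{\left(t \right)} = -7 + t$ ($O{\left(t \right)} = -9 + \left(t + 2\right) = -9 + \left(2 + t\right) = -7 + t$)
$Z{\left(f,n \right)} = n^{2}$
$Z{\left(v{\left(-1 \right)},O{\left(-1 \right)} \right)} 8 \cdot 2 \left(-28\right) = \left(-7 - 1\right)^{2} \cdot 8 \cdot 2 \left(-28\right) = \left(-8\right)^{2} \cdot 16 \left(-28\right) = 64 \cdot 16 \left(-28\right) = 1024 \left(-28\right) = -28672$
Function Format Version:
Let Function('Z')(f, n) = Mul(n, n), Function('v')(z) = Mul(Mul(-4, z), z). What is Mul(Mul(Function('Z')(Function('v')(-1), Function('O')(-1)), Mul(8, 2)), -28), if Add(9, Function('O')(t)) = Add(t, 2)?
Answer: -28672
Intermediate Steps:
Function('v')(z) = Mul(-4, Pow(z, 2))
Function('O')(t) = Add(-7, t) (Function('O')(t) = Add(-9, Add(t, 2)) = Add(-9, Add(2, t)) = Add(-7, t))
Function('Z')(f, n) = Pow(n, 2)
Mul(Mul(Function('Z')(Function('v')(-1), Function('O')(-1)), Mul(8, 2)), -28) = Mul(Mul(Pow(Add(-7, -1), 2), Mul(8, 2)), -28) = Mul(Mul(Pow(-8, 2), 16), -28) = Mul(Mul(64, 16), -28) = Mul(1024, -28) = -28672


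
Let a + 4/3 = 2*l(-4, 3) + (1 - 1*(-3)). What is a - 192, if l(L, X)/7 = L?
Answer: -736/3 ≈ -245.33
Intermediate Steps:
l(L, X) = 7*L
a = -160/3 (a = -4/3 + (2*(7*(-4)) + (1 - 1*(-3))) = -4/3 + (2*(-28) + (1 + 3)) = -4/3 + (-56 + 4) = -4/3 - 52 = -160/3 ≈ -53.333)
a - 192 = -160/3 - 192 = -736/3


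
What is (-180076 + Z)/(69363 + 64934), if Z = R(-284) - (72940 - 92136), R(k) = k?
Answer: -161164/134297 ≈ -1.2001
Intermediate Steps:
Z = 18912 (Z = -284 - (72940 - 92136) = -284 - 1*(-19196) = -284 + 19196 = 18912)
(-180076 + Z)/(69363 + 64934) = (-180076 + 18912)/(69363 + 64934) = -161164/134297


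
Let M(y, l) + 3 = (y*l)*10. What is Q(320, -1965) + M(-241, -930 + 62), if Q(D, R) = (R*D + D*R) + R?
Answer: 832312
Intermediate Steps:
M(y, l) = -3 + 10*l*y (M(y, l) = -3 + (y*l)*10 = -3 + (l*y)*10 = -3 + 10*l*y)
Q(D, R) = R + 2*D*R (Q(D, R) = (D*R + D*R) + R = 2*D*R + R = R + 2*D*R)
Q(320, -1965) + M(-241, -930 + 62) = -1965*(1 + 2*320) + (-3 + 10*(-930 + 62)*(-241)) = -1965*(1 + 640) + (-3 + 10*(-868)*(-241)) = -1965*641 + (-3 + 2091880) = -1259565 + 2091877 = 832312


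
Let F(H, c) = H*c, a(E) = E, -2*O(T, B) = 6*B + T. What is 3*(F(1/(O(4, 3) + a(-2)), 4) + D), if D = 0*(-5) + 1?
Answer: 27/13 ≈ 2.0769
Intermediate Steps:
O(T, B) = -3*B - T/2 (O(T, B) = -(6*B + T)/2 = -(T + 6*B)/2 = -3*B - T/2)
D = 1 (D = 0 + 1 = 1)
3*(F(1/(O(4, 3) + a(-2)), 4) + D) = 3*(4/((-3*3 - ½*4) - 2) + 1) = 3*(4/((-9 - 2) - 2) + 1) = 3*(4/(-11 - 2) + 1) = 3*(4/(-13) + 1) = 3*(-1/13*4 + 1) = 3*(-4/13 + 1) = 3*(9/13) = 27/13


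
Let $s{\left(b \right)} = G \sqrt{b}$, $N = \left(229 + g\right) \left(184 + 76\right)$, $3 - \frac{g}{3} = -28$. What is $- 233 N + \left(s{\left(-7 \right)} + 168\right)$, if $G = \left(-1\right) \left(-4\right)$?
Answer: $-19506592 + 4 i \sqrt{7} \approx -1.9507 \cdot 10^{7} + 10.583 i$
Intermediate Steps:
$g = 93$ ($g = 9 - -84 = 9 + 84 = 93$)
$G = 4$
$N = 83720$ ($N = \left(229 + 93\right) \left(184 + 76\right) = 322 \cdot 260 = 83720$)
$s{\left(b \right)} = 4 \sqrt{b}$
$- 233 N + \left(s{\left(-7 \right)} + 168\right) = \left(-233\right) 83720 + \left(4 \sqrt{-7} + 168\right) = -19506760 + \left(4 i \sqrt{7} + 168\right) = -19506760 + \left(168 + 4 i \sqrt{7}\right) = -19506592 + 4 i \sqrt{7}$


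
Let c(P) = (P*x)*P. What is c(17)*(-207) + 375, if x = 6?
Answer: -358563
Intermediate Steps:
c(P) = 6*P² (c(P) = (P*6)*P = (6*P)*P = 6*P²)
c(17)*(-207) + 375 = (6*17²)*(-207) + 375 = (6*289)*(-207) + 375 = 1734*(-207) + 375 = -358938 + 375 = -358563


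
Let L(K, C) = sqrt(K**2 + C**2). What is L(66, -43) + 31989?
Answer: 31989 + sqrt(6205) ≈ 32068.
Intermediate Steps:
L(K, C) = sqrt(C**2 + K**2)
L(66, -43) + 31989 = sqrt((-43)**2 + 66**2) + 31989 = sqrt(1849 + 4356) + 31989 = sqrt(6205) + 31989 = 31989 + sqrt(6205)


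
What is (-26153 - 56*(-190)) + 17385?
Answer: 1872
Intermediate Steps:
(-26153 - 56*(-190)) + 17385 = (-26153 + 10640) + 17385 = -15513 + 17385 = 1872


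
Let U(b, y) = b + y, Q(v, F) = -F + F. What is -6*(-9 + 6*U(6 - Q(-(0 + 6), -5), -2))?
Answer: -90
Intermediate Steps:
Q(v, F) = 0
-6*(-9 + 6*U(6 - Q(-(0 + 6), -5), -2)) = -6*(-9 + 6*((6 - 1*0) - 2)) = -6*(-9 + 6*((6 + 0) - 2)) = -6*(-9 + 6*(6 - 2)) = -6*(-9 + 6*4) = -6*(-9 + 24) = -6*15 = -90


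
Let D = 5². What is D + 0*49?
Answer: 25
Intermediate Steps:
D = 25
D + 0*49 = 25 + 0*49 = 25 + 0 = 25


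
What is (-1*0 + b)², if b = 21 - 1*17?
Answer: 16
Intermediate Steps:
b = 4 (b = 21 - 17 = 4)
(-1*0 + b)² = (-1*0 + 4)² = (0 + 4)² = 4² = 16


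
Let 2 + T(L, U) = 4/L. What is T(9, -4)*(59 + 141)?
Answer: -2800/9 ≈ -311.11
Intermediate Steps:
T(L, U) = -2 + 4/L
T(9, -4)*(59 + 141) = (-2 + 4/9)*(59 + 141) = (-2 + 4*(1/9))*200 = (-2 + 4/9)*200 = -14/9*200 = -2800/9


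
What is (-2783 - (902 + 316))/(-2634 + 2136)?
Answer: 4001/498 ≈ 8.0341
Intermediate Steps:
(-2783 - (902 + 316))/(-2634 + 2136) = (-2783 - 1*1218)/(-498) = (-2783 - 1218)*(-1/498) = -4001*(-1/498) = 4001/498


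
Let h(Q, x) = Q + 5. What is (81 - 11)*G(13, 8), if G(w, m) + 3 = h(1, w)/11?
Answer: -1890/11 ≈ -171.82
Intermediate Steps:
h(Q, x) = 5 + Q
G(w, m) = -27/11 (G(w, m) = -3 + (5 + 1)/11 = -3 + 6*(1/11) = -3 + 6/11 = -27/11)
(81 - 11)*G(13, 8) = (81 - 11)*(-27/11) = 70*(-27/11) = -1890/11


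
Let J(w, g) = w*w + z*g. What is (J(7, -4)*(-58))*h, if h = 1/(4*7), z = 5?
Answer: -841/14 ≈ -60.071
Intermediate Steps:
J(w, g) = w**2 + 5*g (J(w, g) = w*w + 5*g = w**2 + 5*g)
h = 1/28 ≈ 0.035714
(J(7, -4)*(-58))*h = ((7**2 + 5*(-4))*(-58))*(1/28) = ((49 - 20)*(-58))*(1/28) = (29*(-58))*(1/28) = -1682*1/28 = -841/14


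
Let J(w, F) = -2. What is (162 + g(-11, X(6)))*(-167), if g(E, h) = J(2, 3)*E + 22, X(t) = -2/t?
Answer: -34402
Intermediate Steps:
g(E, h) = 22 - 2*E (g(E, h) = -2*E + 22 = 22 - 2*E)
(162 + g(-11, X(6)))*(-167) = (162 + (22 - 2*(-11)))*(-167) = (162 + (22 + 22))*(-167) = (162 + 44)*(-167) = 206*(-167) = -34402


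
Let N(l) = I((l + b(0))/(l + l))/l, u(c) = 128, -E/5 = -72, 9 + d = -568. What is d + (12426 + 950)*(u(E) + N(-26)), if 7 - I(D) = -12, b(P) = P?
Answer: 22123091/13 ≈ 1.7018e+6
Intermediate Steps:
d = -577 (d = -9 - 568 = -577)
E = 360 (E = -5*(-72) = 360)
I(D) = 19 (I(D) = 7 - 1*(-12) = 7 + 12 = 19)
N(l) = 19/l
d + (12426 + 950)*(u(E) + N(-26)) = -577 + (12426 + 950)*(128 + 19/(-26)) = -577 + 13376*(128 + 19*(-1/26)) = -577 + 13376*(128 - 19/26) = -577 + 13376*(3309/26) = -577 + 22130592/13 = 22123091/13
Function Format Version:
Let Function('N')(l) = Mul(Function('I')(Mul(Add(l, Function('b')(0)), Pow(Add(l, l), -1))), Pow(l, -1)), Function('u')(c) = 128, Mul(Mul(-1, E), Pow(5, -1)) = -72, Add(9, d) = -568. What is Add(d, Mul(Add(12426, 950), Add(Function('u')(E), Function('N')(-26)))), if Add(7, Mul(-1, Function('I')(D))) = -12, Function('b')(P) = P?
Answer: Rational(22123091, 13) ≈ 1.7018e+6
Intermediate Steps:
d = -577 (d = Add(-9, -568) = -577)
E = 360 (E = Mul(-5, -72) = 360)
Function('I')(D) = 19 (Function('I')(D) = Add(7, Mul(-1, -12)) = Add(7, 12) = 19)
Function('N')(l) = Mul(19, Pow(l, -1))
Add(d, Mul(Add(12426, 950), Add(Function('u')(E), Function('N')(-26)))) = Add(-577, Mul(Add(12426, 950), Add(128, Mul(19, Pow(-26, -1))))) = Add(-577, Mul(13376, Add(128, Mul(19, Rational(-1, 26))))) = Add(-577, Mul(13376, Add(128, Rational(-19, 26)))) = Add(-577, Mul(13376, Rational(3309, 26))) = Add(-577, Rational(22130592, 13)) = Rational(22123091, 13)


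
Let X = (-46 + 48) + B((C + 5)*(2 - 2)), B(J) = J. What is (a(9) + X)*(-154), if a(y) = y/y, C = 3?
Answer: -462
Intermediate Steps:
a(y) = 1
X = 2 (X = (-46 + 48) + (3 + 5)*(2 - 2) = 2 + 8*0 = 2 + 0 = 2)
(a(9) + X)*(-154) = (1 + 2)*(-154) = 3*(-154) = -462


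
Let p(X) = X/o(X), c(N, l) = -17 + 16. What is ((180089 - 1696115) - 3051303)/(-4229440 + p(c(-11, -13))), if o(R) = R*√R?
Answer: 19317243965760/17888162713601 - 4567329*I/17888162713601 ≈ 1.0799 - 2.5533e-7*I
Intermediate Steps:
c(N, l) = -1
o(R) = R^(3/2)
p(X) = X^(-½) (p(X) = X/(X^(3/2)) = X/X^(3/2) = X^(-½))
((180089 - 1696115) - 3051303)/(-4229440 + p(c(-11, -13))) = ((180089 - 1696115) - 3051303)/(-4229440 + (-1)^(-½)) = (-1516026 - 3051303)/(-4229440 - I) = -4567329*(-4229440 + I)/17888162713601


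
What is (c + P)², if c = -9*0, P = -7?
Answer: 49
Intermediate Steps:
c = 0
(c + P)² = (0 - 7)² = (-7)² = 49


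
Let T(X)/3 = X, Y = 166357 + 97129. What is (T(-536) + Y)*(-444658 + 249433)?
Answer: -51125132550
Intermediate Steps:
Y = 263486
T(X) = 3*X
(T(-536) + Y)*(-444658 + 249433) = (3*(-536) + 263486)*(-444658 + 249433) = (-1608 + 263486)*(-195225) = 261878*(-195225) = -51125132550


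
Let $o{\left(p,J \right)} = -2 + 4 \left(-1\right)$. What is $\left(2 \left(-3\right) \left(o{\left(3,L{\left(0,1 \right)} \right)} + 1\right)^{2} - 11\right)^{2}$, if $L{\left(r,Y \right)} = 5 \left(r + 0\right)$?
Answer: $25921$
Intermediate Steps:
$L{\left(r,Y \right)} = 5 r$
$o{\left(p,J \right)} = -6$ ($o{\left(p,J \right)} = -2 - 4 = -6$)
$\left(2 \left(-3\right) \left(o{\left(3,L{\left(0,1 \right)} \right)} + 1\right)^{2} - 11\right)^{2} = \left(2 \left(-3\right) \left(-6 + 1\right)^{2} - 11\right)^{2} = \left(- 6 \left(-5\right)^{2} - 11\right)^{2} = \left(\left(-6\right) 25 - 11\right)^{2} = \left(-150 - 11\right)^{2} = \left(-161\right)^{2} = 25921$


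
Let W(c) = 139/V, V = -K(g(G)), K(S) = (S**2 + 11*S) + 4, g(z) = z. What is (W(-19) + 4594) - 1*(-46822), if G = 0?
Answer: 205525/4 ≈ 51381.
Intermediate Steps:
K(S) = 4 + S**2 + 11*S
V = -4 (V = -(4 + 0**2 + 11*0) = -(4 + 0 + 0) = -1*4 = -4)
W(c) = -139/4 (W(c) = 139/(-4) = 139*(-1/4) = -139/4)
(W(-19) + 4594) - 1*(-46822) = (-139/4 + 4594) - 1*(-46822) = 18237/4 + 46822 = 205525/4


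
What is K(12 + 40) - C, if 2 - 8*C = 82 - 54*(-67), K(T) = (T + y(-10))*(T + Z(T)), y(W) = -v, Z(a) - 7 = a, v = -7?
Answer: 28045/4 ≈ 7011.3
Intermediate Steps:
Z(a) = 7 + a
y(W) = 7 (y(W) = -1*(-7) = 7)
K(T) = (7 + T)*(7 + 2*T) (K(T) = (T + 7)*(T + (7 + T)) = (7 + T)*(7 + 2*T))
C = -1849/4 (C = ¼ - (82 - 54*(-67))/8 = ¼ - (82 + 3618)/8 = ¼ - ⅛*3700 = ¼ - 925/2 = -1849/4 ≈ -462.25)
K(12 + 40) - C = (49 + 2*(12 + 40)² + 21*(12 + 40)) - 1*(-1849/4) = (49 + 2*52² + 21*52) + 1849/4 = (49 + 2*2704 + 1092) + 1849/4 = (49 + 5408 + 1092) + 1849/4 = 6549 + 1849/4 = 28045/4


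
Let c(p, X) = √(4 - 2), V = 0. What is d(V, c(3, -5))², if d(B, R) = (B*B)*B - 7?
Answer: 49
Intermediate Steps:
c(p, X) = √2
d(B, R) = -7 + B³ (d(B, R) = B²*B - 7 = B³ - 7 = -7 + B³)
d(V, c(3, -5))² = (-7 + 0³)² = (-7 + 0)² = (-7)² = 49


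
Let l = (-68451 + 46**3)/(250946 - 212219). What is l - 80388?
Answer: -3113157191/38727 ≈ -80387.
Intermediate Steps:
l = 28885/38727 (l = (-68451 + 97336)/38727 = 28885*(1/38727) = 28885/38727 ≈ 0.74586)
l - 80388 = 28885/38727 - 80388 = -3113157191/38727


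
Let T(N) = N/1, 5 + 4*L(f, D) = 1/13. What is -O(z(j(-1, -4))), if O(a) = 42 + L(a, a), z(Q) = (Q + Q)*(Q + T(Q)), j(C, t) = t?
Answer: -530/13 ≈ -40.769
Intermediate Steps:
L(f, D) = -16/13 (L(f, D) = -5/4 + (1/4)/13 = -5/4 + (1/4)*(1/13) = -5/4 + 1/52 = -16/13)
T(N) = N (T(N) = N*1 = N)
z(Q) = 4*Q**2 (z(Q) = (Q + Q)*(Q + Q) = (2*Q)*(2*Q) = 4*Q**2)
O(a) = 530/13 (O(a) = 42 - 16/13 = 530/13)
-O(z(j(-1, -4))) = -1*530/13 = -530/13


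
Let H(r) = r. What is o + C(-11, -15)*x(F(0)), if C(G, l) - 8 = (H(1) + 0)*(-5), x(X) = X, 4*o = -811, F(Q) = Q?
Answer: -811/4 ≈ -202.75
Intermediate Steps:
o = -811/4 (o = (¼)*(-811) = -811/4 ≈ -202.75)
C(G, l) = 3 (C(G, l) = 8 + (1 + 0)*(-5) = 8 + 1*(-5) = 8 - 5 = 3)
o + C(-11, -15)*x(F(0)) = -811/4 + 3*0 = -811/4 + 0 = -811/4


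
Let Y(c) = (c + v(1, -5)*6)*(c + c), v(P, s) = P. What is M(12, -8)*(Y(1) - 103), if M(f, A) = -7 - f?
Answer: 1691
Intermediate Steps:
Y(c) = 2*c*(6 + c) (Y(c) = (c + 1*6)*(c + c) = (c + 6)*(2*c) = (6 + c)*(2*c) = 2*c*(6 + c))
M(12, -8)*(Y(1) - 103) = (-7 - 1*12)*(2*1*(6 + 1) - 103) = (-7 - 12)*(2*1*7 - 103) = -19*(14 - 103) = -19*(-89) = 1691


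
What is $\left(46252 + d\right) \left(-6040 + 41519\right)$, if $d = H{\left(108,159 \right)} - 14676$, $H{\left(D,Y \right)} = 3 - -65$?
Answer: $1122697476$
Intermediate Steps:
$H{\left(D,Y \right)} = 68$ ($H{\left(D,Y \right)} = 3 + 65 = 68$)
$d = -14608$ ($d = 68 - 14676 = -14608$)
$\left(46252 + d\right) \left(-6040 + 41519\right) = \left(46252 - 14608\right) \left(-6040 + 41519\right) = 31644 \cdot 35479 = 1122697476$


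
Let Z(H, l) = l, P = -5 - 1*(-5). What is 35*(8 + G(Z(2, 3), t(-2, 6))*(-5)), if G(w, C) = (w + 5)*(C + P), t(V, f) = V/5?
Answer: 840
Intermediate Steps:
P = 0 (P = -5 + 5 = 0)
t(V, f) = V/5 (t(V, f) = V*(1/5) = V/5)
G(w, C) = C*(5 + w) (G(w, C) = (w + 5)*(C + 0) = (5 + w)*C = C*(5 + w))
35*(8 + G(Z(2, 3), t(-2, 6))*(-5)) = 35*(8 + (((1/5)*(-2))*(5 + 3))*(-5)) = 35*(8 - 2/5*8*(-5)) = 35*(8 - 16/5*(-5)) = 35*(8 + 16) = 35*24 = 840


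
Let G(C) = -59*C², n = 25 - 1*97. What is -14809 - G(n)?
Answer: 291047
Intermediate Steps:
n = -72 (n = 25 - 97 = -72)
-14809 - G(n) = -14809 - (-59)*(-72)² = -14809 - (-59)*5184 = -14809 - 1*(-305856) = -14809 + 305856 = 291047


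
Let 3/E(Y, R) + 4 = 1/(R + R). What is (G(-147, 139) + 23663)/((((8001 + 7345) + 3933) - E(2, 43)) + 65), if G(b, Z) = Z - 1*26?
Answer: 4077584/3317625 ≈ 1.2291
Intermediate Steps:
G(b, Z) = -26 + Z (G(b, Z) = Z - 26 = -26 + Z)
E(Y, R) = 3/(-4 + 1/(2*R)) (E(Y, R) = 3/(-4 + 1/(R + R)) = 3/(-4 + 1/(2*R)))
(G(-147, 139) + 23663)/((((8001 + 7345) + 3933) - E(2, 43)) + 65) = ((-26 + 139) + 23663)/((((8001 + 7345) + 3933) - (-6)*43/(-1 + 8*43)) + 65) = (113 + 23663)/(((15346 + 3933) - (-6)*43/(-1 + 344)) + 65) = 23776/((19279 - (-6)*43/343) + 65) = 23776/((19279 - 1*(-258/343)) + 65) = 23776/((19279 + 258/343) + 65) = 23776/(6612955/343 + 65) = 23776/(6635250/343) = 23776*(343/6635250) = 4077584/3317625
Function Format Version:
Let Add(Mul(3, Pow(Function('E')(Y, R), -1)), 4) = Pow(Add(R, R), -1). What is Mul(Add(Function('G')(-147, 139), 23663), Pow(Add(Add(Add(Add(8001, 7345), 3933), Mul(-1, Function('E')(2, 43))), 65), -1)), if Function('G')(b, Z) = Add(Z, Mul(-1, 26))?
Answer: Rational(4077584, 3317625) ≈ 1.2291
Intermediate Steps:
Function('G')(b, Z) = Add(-26, Z) (Function('G')(b, Z) = Add(Z, -26) = Add(-26, Z))
Function('E')(Y, R) = Mul(3, Pow(Add(-4, Mul(Rational(1, 2), Pow(R, -1))), -1)) (Function('E')(Y, R) = Mul(3, Pow(Add(-4, Pow(Add(R, R), -1)), -1)) = Mul(3, Pow(Add(-4, Pow(Mul(2, R), -1)), -1)) = Mul(3, Pow(Add(-4, Mul(Rational(1, 2), Pow(R, -1))), -1)))
Mul(Add(Function('G')(-147, 139), 23663), Pow(Add(Add(Add(Add(8001, 7345), 3933), Mul(-1, Function('E')(2, 43))), 65), -1)) = Mul(Add(Add(-26, 139), 23663), Pow(Add(Add(Add(Add(8001, 7345), 3933), Mul(-1, Mul(-6, 43, Pow(Add(-1, Mul(8, 43)), -1)))), 65), -1)) = Mul(Add(113, 23663), Pow(Add(Add(Add(15346, 3933), Mul(-1, Mul(-6, 43, Pow(Add(-1, 344), -1)))), 65), -1)) = Mul(23776, Pow(Add(Add(19279, Mul(-1, Mul(-6, 43, Pow(343, -1)))), 65), -1)) = Mul(23776, Pow(Add(Add(19279, Mul(-1, Mul(-6, 43, Rational(1, 343)))), 65), -1)) = Mul(23776, Pow(Add(Add(19279, Mul(-1, Rational(-258, 343))), 65), -1)) = Mul(23776, Pow(Add(Add(19279, Rational(258, 343)), 65), -1)) = Mul(23776, Pow(Add(Rational(6612955, 343), 65), -1)) = Mul(23776, Pow(Rational(6635250, 343), -1)) = Mul(23776, Rational(343, 6635250)) = Rational(4077584, 3317625)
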